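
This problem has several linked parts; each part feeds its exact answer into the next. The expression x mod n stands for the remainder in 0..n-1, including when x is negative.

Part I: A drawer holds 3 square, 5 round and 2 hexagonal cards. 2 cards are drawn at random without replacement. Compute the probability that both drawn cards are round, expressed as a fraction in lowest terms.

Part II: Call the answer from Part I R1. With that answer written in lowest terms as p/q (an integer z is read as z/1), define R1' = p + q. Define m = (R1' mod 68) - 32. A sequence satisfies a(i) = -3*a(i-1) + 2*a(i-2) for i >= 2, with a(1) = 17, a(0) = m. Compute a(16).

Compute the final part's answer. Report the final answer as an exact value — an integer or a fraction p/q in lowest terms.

-4680441045

Part I: total draws C(10,2) = 45; favorable C(5,2) = 10; P = 2/9; answer 2/9
Part II: R1 = 2/9; threaded value p + q = 11; m = -21; a(2) = -3*(17) + 2*(-21) = -93; iterating: a(2)=-93, a(3)=313, a(4)=-1125, a(5)=4001, a(6)=-14253, a(7)=50761, a(8)=-180789, a(9)=643889, a(10)=-2293245, a(11)=8167513, a(12)=-29089029, a(13)=103602113, a(14)=-368984397, a(15)=1314157417, a(16)=-4680441045; answer -4680441045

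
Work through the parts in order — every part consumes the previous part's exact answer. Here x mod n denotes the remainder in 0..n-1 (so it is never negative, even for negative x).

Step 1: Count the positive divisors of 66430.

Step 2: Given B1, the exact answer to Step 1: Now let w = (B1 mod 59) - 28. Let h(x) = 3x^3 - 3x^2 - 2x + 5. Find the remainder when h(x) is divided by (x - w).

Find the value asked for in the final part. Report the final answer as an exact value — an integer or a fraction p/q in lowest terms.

Step 1: 66430 = 2 * 5 * 7 * 13 * 73; number of divisors = (1+1) * (1+1) * (1+1) * (1+1) * (1+1) = 32; answer 32
Step 2: B1 = 32; w = 4; remainder = value at the root: 3*(4)^3 - 3*(4)^2 - 2*(4)^1 + 5 = (192) + (-48) + (-8) + (5) = 141; answer 141

141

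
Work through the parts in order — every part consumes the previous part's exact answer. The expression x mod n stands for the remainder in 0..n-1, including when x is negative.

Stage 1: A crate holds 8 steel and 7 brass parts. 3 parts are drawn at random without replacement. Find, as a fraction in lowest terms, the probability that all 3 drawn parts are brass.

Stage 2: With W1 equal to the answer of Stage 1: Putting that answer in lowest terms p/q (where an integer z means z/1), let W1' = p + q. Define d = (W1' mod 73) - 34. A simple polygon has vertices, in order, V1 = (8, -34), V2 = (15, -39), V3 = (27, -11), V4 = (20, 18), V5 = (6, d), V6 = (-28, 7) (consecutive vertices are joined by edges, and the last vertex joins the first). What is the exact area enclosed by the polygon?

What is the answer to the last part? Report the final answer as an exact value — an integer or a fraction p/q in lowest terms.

831

Stage 1: total draws C(15,3) = 455; favorable C(7,3) = 35; P = 1/13; answer 1/13
Stage 2: W1 = 1/13; threaded value p + q = 14; d = -20; cross terms: (8*-39 - 15*-34)=198, (15*-11 - 27*-39)=888, (27*18 - 20*-11)=706, (20*-20 - 6*18)=-508, (6*7 - -28*-20)=-518, (-28*-34 - 8*7)=896; twice the area = |1662| = 1662; area = 831; answer 831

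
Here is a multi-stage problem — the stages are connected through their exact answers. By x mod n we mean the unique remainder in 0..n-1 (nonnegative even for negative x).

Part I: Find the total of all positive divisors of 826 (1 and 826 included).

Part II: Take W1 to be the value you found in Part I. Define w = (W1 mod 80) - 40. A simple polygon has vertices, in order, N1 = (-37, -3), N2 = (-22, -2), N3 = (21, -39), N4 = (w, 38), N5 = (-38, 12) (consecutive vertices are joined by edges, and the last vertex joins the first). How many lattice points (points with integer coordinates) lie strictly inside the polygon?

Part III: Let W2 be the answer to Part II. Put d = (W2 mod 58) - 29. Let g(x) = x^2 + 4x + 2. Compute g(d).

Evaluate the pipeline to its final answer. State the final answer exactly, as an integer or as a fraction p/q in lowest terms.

Part I: 826 = 2 * 7 * 59; sigma = (1 + 2) * (1 + 7) * (1 + 59) = 3 * 8 * 60 = 1440; answer 1440
Part II: W1 = 1440; w = -40; cross terms: (-37*-2 - -22*-3)=8, (-22*-39 - 21*-2)=900, (21*38 - -40*-39)=-762, (-40*12 - -38*38)=964, (-38*-3 - -37*12)=558; twice the area = |1668| = 1668; area = 834; boundary points = 1 + 1 + 1 + 2 + 1 = 6; strictly interior points = area - boundary/2 + 1 = 832; answer 832
Part III: W2 = 832; d = -9; 1*(-9)^2 + 4*(-9)^1 + 2 = (81) + (-36) + (2) = 47; answer 47

47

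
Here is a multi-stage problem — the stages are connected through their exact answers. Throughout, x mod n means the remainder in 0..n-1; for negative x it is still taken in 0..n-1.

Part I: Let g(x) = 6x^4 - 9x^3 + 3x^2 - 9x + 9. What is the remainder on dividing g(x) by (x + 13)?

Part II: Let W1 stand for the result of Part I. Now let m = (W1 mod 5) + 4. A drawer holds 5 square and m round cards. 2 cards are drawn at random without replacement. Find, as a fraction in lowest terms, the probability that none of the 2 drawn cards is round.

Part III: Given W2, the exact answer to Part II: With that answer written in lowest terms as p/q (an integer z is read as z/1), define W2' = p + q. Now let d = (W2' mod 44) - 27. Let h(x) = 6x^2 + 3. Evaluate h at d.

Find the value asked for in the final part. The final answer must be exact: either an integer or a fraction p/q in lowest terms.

1179

Part I: remainder = value at the root: 6*(-13)^4 - 9*(-13)^3 + 3*(-13)^2 - 9*(-13)^1 + 9 = (171366) + (19773) + (507) + (117) + (9) = 191772; answer 191772
Part II: W1 = 191772; m = 6; total draws C(11,2) = 55; favorable C(5,2) = 10; P = 2/11; answer 2/11
Part III: W2 = 2/11; threaded value p + q = 13; d = -14; 6*(-14)^2 + 3 = (1176) + (3) = 1179; answer 1179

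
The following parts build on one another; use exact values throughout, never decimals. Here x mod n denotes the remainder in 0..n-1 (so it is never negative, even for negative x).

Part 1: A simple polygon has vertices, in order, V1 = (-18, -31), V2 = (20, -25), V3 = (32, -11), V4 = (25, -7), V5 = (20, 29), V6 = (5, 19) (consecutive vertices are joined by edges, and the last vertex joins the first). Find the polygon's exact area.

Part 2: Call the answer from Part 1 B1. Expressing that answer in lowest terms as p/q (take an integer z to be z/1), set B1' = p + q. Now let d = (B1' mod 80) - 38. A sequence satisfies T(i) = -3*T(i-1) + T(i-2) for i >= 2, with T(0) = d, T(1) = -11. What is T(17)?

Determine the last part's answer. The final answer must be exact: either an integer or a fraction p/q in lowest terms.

-2965305200

Part 1: cross terms: (-18*-25 - 20*-31)=1070, (20*-11 - 32*-25)=580, (32*-7 - 25*-11)=51, (25*29 - 20*-7)=865, (20*19 - 5*29)=235, (5*-31 - -18*19)=187; twice the area = |2988| = 2988; area = 1494; answer 1494
Part 2: B1 = 1494; threaded value p + q = 1495; d = 17; T(2) = -3*(-11) + 1*(17) = 50; iterating: T(2)=50, T(3)=-161, T(4)=533, T(5)=-1760, T(6)=5813, T(7)=-19199, T(8)=63410, T(9)=-209429, T(10)=691697, T(11)=-2284520, T(12)=7545257, T(13)=-24920291, T(14)=82306130, T(15)=-271838681, T(16)=897822173, T(17)=-2965305200; answer -2965305200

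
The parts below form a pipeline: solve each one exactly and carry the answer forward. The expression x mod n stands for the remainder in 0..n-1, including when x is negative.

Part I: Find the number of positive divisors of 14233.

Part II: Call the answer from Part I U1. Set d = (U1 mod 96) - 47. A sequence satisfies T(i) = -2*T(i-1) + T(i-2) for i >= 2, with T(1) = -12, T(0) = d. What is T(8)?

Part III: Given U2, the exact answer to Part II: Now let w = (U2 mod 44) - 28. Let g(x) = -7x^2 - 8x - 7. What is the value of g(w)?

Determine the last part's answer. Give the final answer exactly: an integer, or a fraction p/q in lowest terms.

Part I: 14233 = 43 * 331; number of divisors = (1+1) * (1+1) = 4; answer 4
Part II: U1 = 4; d = -43; T(2) = -2*(-12) + 1*(-43) = -19; iterating: T(2)=-19, T(3)=26, T(4)=-71, T(5)=168, T(6)=-407, T(7)=982, T(8)=-2371; answer -2371
Part III: U2 = -2371; w = -23; -7*(-23)^2 - 8*(-23)^1 - 7 = (-3703) + (184) + (-7) = -3526; answer -3526

-3526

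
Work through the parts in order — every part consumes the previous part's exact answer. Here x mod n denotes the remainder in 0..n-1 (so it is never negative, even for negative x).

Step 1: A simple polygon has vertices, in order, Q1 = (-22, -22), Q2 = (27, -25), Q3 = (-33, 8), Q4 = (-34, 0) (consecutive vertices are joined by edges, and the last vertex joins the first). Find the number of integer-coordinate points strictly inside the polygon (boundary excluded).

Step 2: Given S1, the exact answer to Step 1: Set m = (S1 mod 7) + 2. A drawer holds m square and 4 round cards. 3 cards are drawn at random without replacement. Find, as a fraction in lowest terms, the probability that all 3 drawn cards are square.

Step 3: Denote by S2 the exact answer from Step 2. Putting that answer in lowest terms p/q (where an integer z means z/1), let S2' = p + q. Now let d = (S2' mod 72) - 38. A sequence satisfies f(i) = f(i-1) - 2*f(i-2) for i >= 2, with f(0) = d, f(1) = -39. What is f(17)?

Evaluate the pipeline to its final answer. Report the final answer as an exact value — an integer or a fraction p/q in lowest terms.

-10941

Step 1: cross terms: (-22*-25 - 27*-22)=1144, (27*8 - -33*-25)=-609, (-33*0 - -34*8)=272, (-34*-22 - -22*0)=748; twice the area = |1555| = 1555; area = 1555/2; boundary points = 1 + 3 + 1 + 2 = 7; strictly interior points = area - boundary/2 + 1 = 775; answer 775
Step 2: S1 = 775; m = 7; total draws C(11,3) = 165; favorable C(7,3) = 35; P = 7/33; answer 7/33
Step 3: S2 = 7/33; threaded value p + q = 40; d = 2; f(2) = 1*(-39) - 2*(2) = -43; iterating: f(2)=-43, f(3)=35, f(4)=121, f(5)=51, f(6)=-191, f(7)=-293, f(8)=89, f(9)=675, f(10)=497, f(11)=-853, f(12)=-1847, f(13)=-141, f(14)=3553, f(15)=3835, f(16)=-3271, f(17)=-10941; answer -10941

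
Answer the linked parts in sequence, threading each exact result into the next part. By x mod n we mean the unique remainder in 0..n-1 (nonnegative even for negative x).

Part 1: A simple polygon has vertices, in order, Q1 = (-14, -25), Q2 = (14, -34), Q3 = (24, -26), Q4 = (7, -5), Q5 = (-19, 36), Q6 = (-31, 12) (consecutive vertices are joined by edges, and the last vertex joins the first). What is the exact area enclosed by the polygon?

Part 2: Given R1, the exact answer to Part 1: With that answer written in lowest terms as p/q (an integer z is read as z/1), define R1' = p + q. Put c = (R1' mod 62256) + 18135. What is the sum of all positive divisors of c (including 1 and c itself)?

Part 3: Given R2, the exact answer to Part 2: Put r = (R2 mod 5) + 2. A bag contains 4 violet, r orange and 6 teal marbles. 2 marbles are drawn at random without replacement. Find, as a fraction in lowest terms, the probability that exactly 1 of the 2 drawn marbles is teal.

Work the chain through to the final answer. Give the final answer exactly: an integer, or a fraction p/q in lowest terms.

6/11

Part 1: cross terms: (-14*-34 - 14*-25)=826, (14*-26 - 24*-34)=452, (24*-5 - 7*-26)=62, (7*36 - -19*-5)=157, (-19*12 - -31*36)=888, (-31*-25 - -14*12)=943; twice the area = |3328| = 3328; area = 1664; answer 1664
Part 2: R1 = 1664; threaded value p + q = 1665; c = 19800; 19800 = 2^3 * 3^2 * 5^2 * 11; sigma = (1 + 2 + 4 + 8) * (1 + 3 + 9) * (1 + 5 + 25) * (1 + 11) = 15 * 13 * 31 * 12 = 72540; answer 72540
Part 3: R2 = 72540; r = 2; total draws C(12,2) = 66; favorable C(6,1)*C(6,1) = 36; P = 6/11; answer 6/11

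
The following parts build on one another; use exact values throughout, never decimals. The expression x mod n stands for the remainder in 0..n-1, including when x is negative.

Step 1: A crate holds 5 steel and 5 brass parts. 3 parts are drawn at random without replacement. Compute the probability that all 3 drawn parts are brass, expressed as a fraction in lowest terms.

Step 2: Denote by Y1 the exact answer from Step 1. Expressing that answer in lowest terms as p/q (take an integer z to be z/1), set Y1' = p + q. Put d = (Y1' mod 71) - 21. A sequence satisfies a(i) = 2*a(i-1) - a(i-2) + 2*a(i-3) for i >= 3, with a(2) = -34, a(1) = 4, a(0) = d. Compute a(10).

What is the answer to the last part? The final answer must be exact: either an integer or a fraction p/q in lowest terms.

-8602

Step 1: total draws C(10,3) = 120; favorable C(5,3) = 10; P = 1/12; answer 1/12
Step 2: Y1 = 1/12; threaded value p + q = 13; d = -8; a(3) = 2*(-34) - 1*(4) + 2*(-8) = -88; iterating: a(3)=-88, a(4)=-134, a(5)=-248, a(6)=-538, a(7)=-1096, a(8)=-2150, a(9)=-4280, a(10)=-8602; answer -8602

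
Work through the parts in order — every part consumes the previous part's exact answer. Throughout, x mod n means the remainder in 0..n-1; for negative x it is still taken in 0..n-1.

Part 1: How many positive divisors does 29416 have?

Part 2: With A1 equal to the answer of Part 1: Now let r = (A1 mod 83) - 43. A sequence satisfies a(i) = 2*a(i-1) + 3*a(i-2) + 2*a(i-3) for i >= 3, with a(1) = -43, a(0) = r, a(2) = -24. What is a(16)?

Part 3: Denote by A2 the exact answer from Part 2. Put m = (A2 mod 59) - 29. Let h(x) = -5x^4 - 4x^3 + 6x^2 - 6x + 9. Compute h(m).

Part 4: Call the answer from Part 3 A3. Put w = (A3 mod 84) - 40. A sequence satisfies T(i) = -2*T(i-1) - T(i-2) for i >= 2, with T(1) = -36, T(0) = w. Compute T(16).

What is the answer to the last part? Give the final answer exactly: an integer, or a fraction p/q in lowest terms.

276

Part 1: 29416 = 2^3 * 3677; number of divisors = (3+1) * (1+1) = 8; answer 8
Part 2: A1 = 8; r = -35; a(3) = 2*(-24) + 3*(-43) + 2*(-35) = -247; iterating: a(3)=-247, a(4)=-652, a(5)=-2093, a(6)=-6636, a(7)=-20855, a(8)=-65804, a(9)=-207445, a(10)=-654012, a(11)=-2061967, a(12)=-6500860, a(13)=-20495645, a(14)=-64617804, a(15)=-203724263, a(16)=-642293228; answer -642293228
Part 3: A2 = -642293228; m = -23; -5*(-23)^4 - 4*(-23)^3 + 6*(-23)^2 - 6*(-23)^1 + 9 = (-1399205) + (48668) + (3174) + (138) + (9) = -1347216; answer -1347216
Part 4: A3 = -1347216; w = 20; T(2) = -2*(-36) - 1*(20) = 52; iterating: T(2)=52, T(3)=-68, T(4)=84, T(5)=-100, T(6)=116, T(7)=-132, T(8)=148, T(9)=-164, T(10)=180, T(11)=-196, T(12)=212, T(13)=-228, T(14)=244, T(15)=-260, T(16)=276; answer 276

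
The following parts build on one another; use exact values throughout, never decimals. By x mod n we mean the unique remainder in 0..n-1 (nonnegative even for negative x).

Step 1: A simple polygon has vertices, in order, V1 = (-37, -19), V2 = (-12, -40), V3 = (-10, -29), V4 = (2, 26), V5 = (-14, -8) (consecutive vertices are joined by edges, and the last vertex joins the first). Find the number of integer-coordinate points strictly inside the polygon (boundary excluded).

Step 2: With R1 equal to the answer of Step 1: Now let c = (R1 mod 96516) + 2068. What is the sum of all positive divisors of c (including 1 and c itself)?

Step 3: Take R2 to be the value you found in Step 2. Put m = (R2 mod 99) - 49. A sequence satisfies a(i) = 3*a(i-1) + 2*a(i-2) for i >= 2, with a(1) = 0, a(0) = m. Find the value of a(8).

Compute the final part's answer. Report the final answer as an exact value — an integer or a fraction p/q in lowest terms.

-3526

Step 1: cross terms: (-37*-40 - -12*-19)=1252, (-12*-29 - -10*-40)=-52, (-10*26 - 2*-29)=-202, (2*-8 - -14*26)=348, (-14*-19 - -37*-8)=-30; twice the area = |1316| = 1316; area = 658; boundary points = 1 + 1 + 1 + 2 + 1 = 6; strictly interior points = area - boundary/2 + 1 = 656; answer 656
Step 2: R1 = 656; c = 2724; 2724 = 2^2 * 3 * 227; sigma = (1 + 2 + 4) * (1 + 3) * (1 + 227) = 7 * 4 * 228 = 6384; answer 6384
Step 3: R2 = 6384; m = -1; a(2) = 3*(0) + 2*(-1) = -2; iterating: a(2)=-2, a(3)=-6, a(4)=-22, a(5)=-78, a(6)=-278, a(7)=-990, a(8)=-3526; answer -3526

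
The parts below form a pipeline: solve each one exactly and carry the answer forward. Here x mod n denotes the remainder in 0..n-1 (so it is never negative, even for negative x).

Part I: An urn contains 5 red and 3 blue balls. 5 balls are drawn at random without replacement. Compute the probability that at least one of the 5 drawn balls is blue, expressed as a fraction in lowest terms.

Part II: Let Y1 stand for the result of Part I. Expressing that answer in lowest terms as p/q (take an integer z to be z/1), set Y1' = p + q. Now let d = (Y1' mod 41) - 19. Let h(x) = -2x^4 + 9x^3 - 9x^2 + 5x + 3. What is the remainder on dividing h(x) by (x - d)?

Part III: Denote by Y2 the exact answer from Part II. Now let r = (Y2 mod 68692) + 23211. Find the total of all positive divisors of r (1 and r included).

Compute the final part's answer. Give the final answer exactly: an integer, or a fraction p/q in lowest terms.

150120

Part I: total draws C(8,5) = 56; complement C(5,5) = 1; favorable 56 - 1 = 55; P = 55/56; answer 55/56
Part II: Y1 = 55/56; threaded value p + q = 111; d = 10; remainder = value at the root: -2*(10)^4 + 9*(10)^3 - 9*(10)^2 + 5*(10)^1 + 3 = (-20000) + (9000) + (-900) + (50) + (3) = -11847; answer -11847
Part III: Y2 = -11847; r = 80056; 80056 = 2^3 * 10007; sigma = (1 + 2 + 4 + 8) * (1 + 10007) = 15 * 10008 = 150120; answer 150120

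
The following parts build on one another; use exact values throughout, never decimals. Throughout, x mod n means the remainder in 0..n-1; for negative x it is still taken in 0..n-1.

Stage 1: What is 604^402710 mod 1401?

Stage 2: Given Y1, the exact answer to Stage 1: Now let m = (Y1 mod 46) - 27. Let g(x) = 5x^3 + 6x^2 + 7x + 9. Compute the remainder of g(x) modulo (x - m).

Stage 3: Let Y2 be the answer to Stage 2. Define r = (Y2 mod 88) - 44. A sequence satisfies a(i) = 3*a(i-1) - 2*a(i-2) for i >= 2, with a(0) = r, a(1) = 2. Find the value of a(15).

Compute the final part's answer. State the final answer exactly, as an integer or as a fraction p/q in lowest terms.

Stage 1: squarings mod 1401: 604^1=604, 604^2=556, 604^4=916, 604^8=1258, 604^16=835, 604^32=928, 604^64=970, 604^128=829, 604^256=751, 604^512=799, 604^1024=946, 604^2048=1078, 604^4096=655, 604^8192=319, 604^16384=889, 604^32768=157, 604^65536=832, 604^131072=130, 604^262144=88; 604^402710 = 604^2 * 604^4 * 604^16 * 604^256 * 604^1024 * 604^8192 * 604^131072 * 604^262144 = 1387 (mod 1401); answer 1387
Stage 2: Y1 = 1387; m = -20; remainder = value at the root: 5*(-20)^3 + 6*(-20)^2 + 7*(-20)^1 + 9 = (-40000) + (2400) + (-140) + (9) = -37731; answer -37731
Stage 3: Y2 = -37731; r = -23; a(2) = 3*(2) - 2*(-23) = 52; iterating: a(2)=52, a(3)=152, a(4)=352, a(5)=752, a(6)=1552, a(7)=3152, a(8)=6352, a(9)=12752, a(10)=25552, a(11)=51152, a(12)=102352, a(13)=204752, a(14)=409552, a(15)=819152; answer 819152

819152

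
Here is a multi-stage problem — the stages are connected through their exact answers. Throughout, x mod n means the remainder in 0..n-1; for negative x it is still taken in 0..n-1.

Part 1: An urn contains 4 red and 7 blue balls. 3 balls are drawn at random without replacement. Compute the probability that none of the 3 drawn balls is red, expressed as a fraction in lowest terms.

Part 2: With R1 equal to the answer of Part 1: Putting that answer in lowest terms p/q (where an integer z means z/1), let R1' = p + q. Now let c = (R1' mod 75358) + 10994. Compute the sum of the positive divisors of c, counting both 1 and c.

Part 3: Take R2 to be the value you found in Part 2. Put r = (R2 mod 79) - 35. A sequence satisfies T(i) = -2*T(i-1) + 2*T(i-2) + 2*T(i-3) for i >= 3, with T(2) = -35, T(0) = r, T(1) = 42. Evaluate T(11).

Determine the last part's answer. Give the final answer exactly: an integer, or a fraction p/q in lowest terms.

Part 1: total draws C(11,3) = 165; favorable C(7,3) = 35; P = 7/33; answer 7/33
Part 2: R1 = 7/33; threaded value p + q = 40; c = 11034; 11034 = 2 * 3^2 * 613; sigma = (1 + 2) * (1 + 3 + 9) * (1 + 613) = 3 * 13 * 614 = 23946; answer 23946
Part 3: R2 = 23946; r = -26; T(3) = -2*(-35) + 2*(42) + 2*(-26) = 102; iterating: T(3)=102, T(4)=-190, T(5)=514, T(6)=-1204, T(7)=3056, T(8)=-7492, T(9)=18688, T(10)=-46248, T(11)=114888; answer 114888

114888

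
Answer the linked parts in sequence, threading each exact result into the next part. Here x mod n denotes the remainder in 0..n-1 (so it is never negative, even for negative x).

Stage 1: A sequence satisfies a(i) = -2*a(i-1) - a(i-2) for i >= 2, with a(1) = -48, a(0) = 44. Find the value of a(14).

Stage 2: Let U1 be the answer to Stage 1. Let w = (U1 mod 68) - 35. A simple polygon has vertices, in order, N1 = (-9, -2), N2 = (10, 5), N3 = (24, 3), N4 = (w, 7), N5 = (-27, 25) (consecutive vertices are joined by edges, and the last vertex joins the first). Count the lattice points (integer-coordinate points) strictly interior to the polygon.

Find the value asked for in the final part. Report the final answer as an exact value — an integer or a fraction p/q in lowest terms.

Stage 1: a(2) = -2*(-48) - 1*(44) = 52; iterating: a(2)=52, a(3)=-56, a(4)=60, a(5)=-64, a(6)=68, a(7)=-72, a(8)=76, a(9)=-80, a(10)=84, a(11)=-88, a(12)=92, a(13)=-96, a(14)=100; answer 100
Stage 2: U1 = 100; w = -3; cross terms: (-9*5 - 10*-2)=-25, (10*3 - 24*5)=-90, (24*7 - -3*3)=177, (-3*25 - -27*7)=114, (-27*-2 - -9*25)=279; twice the area = |455| = 455; area = 455/2; boundary points = 1 + 2 + 1 + 6 + 9 = 19; strictly interior points = area - boundary/2 + 1 = 219; answer 219

219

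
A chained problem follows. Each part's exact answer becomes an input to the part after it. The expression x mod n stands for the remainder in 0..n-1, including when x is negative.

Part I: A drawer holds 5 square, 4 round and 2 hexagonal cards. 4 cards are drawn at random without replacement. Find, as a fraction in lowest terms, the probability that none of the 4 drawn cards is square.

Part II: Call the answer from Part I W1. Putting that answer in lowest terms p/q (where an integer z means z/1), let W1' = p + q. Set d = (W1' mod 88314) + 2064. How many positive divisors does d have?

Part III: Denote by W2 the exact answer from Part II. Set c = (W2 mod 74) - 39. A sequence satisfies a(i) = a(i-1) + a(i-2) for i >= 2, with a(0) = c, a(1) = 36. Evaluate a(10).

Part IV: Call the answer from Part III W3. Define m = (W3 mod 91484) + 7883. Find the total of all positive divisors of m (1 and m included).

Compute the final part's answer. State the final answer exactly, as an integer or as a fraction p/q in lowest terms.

10332

Part I: total draws C(11,4) = 330; favorable C(6,4) = 15; P = 1/22; answer 1/22
Part II: W1 = 1/22; threaded value p + q = 23; d = 2087; 2087 is prime, so its only divisors are 1 and 2087; count = 2; answer 2
Part III: W2 = 2; c = -37; a(2) = 1*(36) + 1*(-37) = -1; iterating: a(2)=-1, a(3)=35, a(4)=34, a(5)=69, a(6)=103, a(7)=172, a(8)=275, a(9)=447, a(10)=722; answer 722
Part IV: W3 = 722; m = 8605; 8605 = 5 * 1721; sigma = (1 + 5) * (1 + 1721) = 6 * 1722 = 10332; answer 10332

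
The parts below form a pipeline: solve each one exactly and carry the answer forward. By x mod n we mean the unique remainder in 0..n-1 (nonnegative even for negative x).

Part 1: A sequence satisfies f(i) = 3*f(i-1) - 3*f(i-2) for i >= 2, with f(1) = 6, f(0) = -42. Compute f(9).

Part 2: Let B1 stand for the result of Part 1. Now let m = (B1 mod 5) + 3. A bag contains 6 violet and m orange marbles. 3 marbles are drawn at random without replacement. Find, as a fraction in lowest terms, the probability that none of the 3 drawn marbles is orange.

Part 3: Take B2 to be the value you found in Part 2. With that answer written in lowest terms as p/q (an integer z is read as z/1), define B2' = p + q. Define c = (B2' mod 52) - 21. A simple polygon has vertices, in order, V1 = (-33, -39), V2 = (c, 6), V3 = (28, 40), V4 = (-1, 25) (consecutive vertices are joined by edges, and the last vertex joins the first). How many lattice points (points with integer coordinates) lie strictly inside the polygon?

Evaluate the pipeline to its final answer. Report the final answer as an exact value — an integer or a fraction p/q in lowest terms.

1234

Part 1: f(2) = 3*(6) - 3*(-42) = 144; iterating: f(2)=144, f(3)=414, f(4)=810, f(5)=1188, f(6)=1134, f(7)=-162, f(8)=-3888, f(9)=-11178; answer -11178
Part 2: B1 = -11178; m = 5; total draws C(11,3) = 165; favorable C(6,3) = 20; P = 4/33; answer 4/33
Part 3: B2 = 4/33; threaded value p + q = 37; c = 16; cross terms: (-33*6 - 16*-39)=426, (16*40 - 28*6)=472, (28*25 - -1*40)=740, (-1*-39 - -33*25)=864; twice the area = |2502| = 2502; area = 1251; boundary points = 1 + 2 + 1 + 32 = 36; strictly interior points = area - boundary/2 + 1 = 1234; answer 1234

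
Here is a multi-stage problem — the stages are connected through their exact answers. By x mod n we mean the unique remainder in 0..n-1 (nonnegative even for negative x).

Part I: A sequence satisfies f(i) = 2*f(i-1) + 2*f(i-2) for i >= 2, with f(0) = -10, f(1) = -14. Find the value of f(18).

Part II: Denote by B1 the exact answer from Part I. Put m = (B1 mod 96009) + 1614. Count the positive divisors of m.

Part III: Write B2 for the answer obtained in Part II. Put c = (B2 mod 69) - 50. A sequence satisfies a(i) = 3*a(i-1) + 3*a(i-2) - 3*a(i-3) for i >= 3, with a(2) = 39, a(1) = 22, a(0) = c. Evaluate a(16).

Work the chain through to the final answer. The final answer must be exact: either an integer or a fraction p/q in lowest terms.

Part I: f(2) = 2*(-14) + 2*(-10) = -48; iterating: f(2)=-48, f(3)=-124, f(4)=-344, f(5)=-936, f(6)=-2560, f(7)=-6992, f(8)=-19104, f(9)=-52192, f(10)=-142592, f(11)=-389568, f(12)=-1064320, f(13)=-2907776, f(14)=-7944192, f(15)=-21703936, f(16)=-59296256, f(17)=-162000384, f(18)=-442593280; answer -442593280
Part II: B1 = -442593280; m = 9824; 9824 = 2^5 * 307; number of divisors = (5+1) * (1+1) = 12; answer 12
Part III: B2 = 12; c = -38; a(3) = 3*(39) + 3*(22) - 3*(-38) = 297; iterating: a(3)=297, a(4)=942, a(5)=3600, a(6)=12735, a(7)=46179, a(8)=165942, a(9)=598158, a(10)=2153763, a(11)=7757937, a(12)=27940626, a(13)=100634400, a(14)=362451267, a(15)=1305435123, a(16)=4701755970; answer 4701755970

4701755970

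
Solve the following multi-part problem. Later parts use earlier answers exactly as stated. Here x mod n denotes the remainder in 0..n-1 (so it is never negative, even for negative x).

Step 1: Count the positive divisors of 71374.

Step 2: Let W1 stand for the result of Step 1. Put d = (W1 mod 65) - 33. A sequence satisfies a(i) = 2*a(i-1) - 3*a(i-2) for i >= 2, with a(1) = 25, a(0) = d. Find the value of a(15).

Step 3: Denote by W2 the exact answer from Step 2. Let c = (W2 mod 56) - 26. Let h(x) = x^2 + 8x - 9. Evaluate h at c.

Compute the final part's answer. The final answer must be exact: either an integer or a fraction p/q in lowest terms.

1064

Step 1: 71374 = 2 * 127 * 281; number of divisors = (1+1) * (1+1) * (1+1) = 8; answer 8
Step 2: W1 = 8; d = -25; a(2) = 2*(25) - 3*(-25) = 125; iterating: a(2)=125, a(3)=175, a(4)=-25, a(5)=-575, a(6)=-1075, a(7)=-425, a(8)=2375, a(9)=6025, a(10)=4925, a(11)=-8225, a(12)=-31225, a(13)=-37775, a(14)=18125, a(15)=149575; answer 149575
Step 3: W2 = 149575; c = 29; 1*(29)^2 + 8*(29)^1 - 9 = (841) + (232) + (-9) = 1064; answer 1064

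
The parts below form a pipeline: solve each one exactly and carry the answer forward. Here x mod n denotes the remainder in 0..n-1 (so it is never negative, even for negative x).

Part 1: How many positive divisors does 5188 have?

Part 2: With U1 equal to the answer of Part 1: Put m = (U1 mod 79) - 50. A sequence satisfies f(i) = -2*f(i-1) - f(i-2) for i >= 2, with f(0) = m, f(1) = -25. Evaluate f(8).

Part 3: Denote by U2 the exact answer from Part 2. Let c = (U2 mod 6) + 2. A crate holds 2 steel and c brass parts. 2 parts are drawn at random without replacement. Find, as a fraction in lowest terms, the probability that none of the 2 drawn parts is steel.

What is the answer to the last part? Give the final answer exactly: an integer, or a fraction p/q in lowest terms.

Part 1: 5188 = 2^2 * 1297; number of divisors = (2+1) * (1+1) = 6; answer 6
Part 2: U1 = 6; m = -44; f(2) = -2*(-25) - 1*(-44) = 94; iterating: f(2)=94, f(3)=-163, f(4)=232, f(5)=-301, f(6)=370, f(7)=-439, f(8)=508; answer 508
Part 3: U2 = 508; c = 6; total draws C(8,2) = 28; favorable C(6,2) = 15; P = 15/28; answer 15/28

15/28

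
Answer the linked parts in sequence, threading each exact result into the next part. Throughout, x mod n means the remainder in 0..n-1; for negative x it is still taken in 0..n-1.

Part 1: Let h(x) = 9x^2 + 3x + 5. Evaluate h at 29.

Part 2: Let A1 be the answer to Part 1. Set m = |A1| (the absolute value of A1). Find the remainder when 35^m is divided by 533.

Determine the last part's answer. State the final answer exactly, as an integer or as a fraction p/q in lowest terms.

Part 1: 9*(29)^2 + 3*(29)^1 + 5 = (7569) + (87) + (5) = 7661; answer 7661
Part 2: A1 = 7661; m = 7661; squarings mod 533: 35^1=35, 35^2=159, 35^4=230, 35^8=133, 35^16=100, 35^32=406, 35^64=139, 35^128=133, 35^256=100, 35^512=406, 35^1024=139, 35^2048=133, 35^4096=100; 35^7661 = 35^1 * 35^4 * 35^8 * 35^32 * 35^64 * 35^128 * 35^256 * 35^1024 * 35^2048 * 35^4096 = 211 (mod 533); answer 211

211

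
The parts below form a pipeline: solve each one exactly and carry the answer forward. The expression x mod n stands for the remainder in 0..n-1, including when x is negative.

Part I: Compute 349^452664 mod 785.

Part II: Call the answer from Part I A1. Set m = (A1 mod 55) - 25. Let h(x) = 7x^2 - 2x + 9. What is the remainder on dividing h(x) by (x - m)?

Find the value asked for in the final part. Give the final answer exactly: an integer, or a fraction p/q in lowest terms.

4689

Part I: squarings mod 785: 349^1=349, 349^2=126, 349^4=176, 349^8=361, 349^16=11, 349^32=121, 349^64=511, 349^128=501, 349^256=586, 349^512=351, 349^1024=741, 349^2048=366, 349^4096=506, 349^8192=126, 349^16384=176, 349^32768=361, 349^65536=11, 349^131072=121, 349^262144=511; 349^452664 = 349^8 * 349^16 * 349^32 * 349^2048 * 349^8192 * 349^16384 * 349^32768 * 349^131072 * 349^262144 = 381 (mod 785); answer 381
Part II: A1 = 381; m = 26; remainder = value at the root: 7*(26)^2 - 2*(26)^1 + 9 = (4732) + (-52) + (9) = 4689; answer 4689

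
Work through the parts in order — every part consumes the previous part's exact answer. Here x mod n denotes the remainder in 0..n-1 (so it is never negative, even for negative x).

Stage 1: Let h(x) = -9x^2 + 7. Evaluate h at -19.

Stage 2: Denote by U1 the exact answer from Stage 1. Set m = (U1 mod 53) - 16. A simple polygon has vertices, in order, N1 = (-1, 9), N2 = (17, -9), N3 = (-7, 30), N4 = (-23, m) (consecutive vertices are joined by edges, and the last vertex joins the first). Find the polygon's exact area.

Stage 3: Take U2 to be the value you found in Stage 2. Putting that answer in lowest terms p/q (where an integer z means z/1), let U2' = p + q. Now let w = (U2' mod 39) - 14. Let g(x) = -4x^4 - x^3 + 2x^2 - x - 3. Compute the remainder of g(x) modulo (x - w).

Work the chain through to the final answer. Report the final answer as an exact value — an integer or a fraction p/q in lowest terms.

-1130499

Stage 1: -9*(-19)^2 + 7 = (-3249) + (7) = -3242; answer -3242
Stage 2: U1 = -3242; m = 28; cross terms: (-1*-9 - 17*9)=-144, (17*30 - -7*-9)=447, (-7*28 - -23*30)=494, (-23*9 - -1*28)=-179; twice the area = |618| = 618; area = 309; answer 309
Stage 3: U2 = 309; threaded value p + q = 310; w = 23; remainder = value at the root: -4*(23)^4 - 1*(23)^3 + 2*(23)^2 - 1*(23)^1 - 3 = (-1119364) + (-12167) + (1058) + (-23) + (-3) = -1130499; answer -1130499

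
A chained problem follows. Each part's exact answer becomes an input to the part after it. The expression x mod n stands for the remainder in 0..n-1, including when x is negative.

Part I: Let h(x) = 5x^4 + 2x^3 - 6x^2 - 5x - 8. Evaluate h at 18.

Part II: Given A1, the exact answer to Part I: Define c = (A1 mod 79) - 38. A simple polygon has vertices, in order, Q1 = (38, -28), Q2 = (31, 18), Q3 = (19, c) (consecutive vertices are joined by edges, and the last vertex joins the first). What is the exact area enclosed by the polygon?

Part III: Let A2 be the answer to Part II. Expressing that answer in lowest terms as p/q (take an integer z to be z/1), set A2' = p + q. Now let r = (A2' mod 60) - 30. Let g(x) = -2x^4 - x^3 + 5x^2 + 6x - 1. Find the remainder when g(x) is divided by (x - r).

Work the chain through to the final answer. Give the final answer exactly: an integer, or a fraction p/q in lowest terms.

Part I: 5*(18)^4 + 2*(18)^3 - 6*(18)^2 - 5*(18)^1 - 8 = (524880) + (11664) + (-1944) + (-90) + (-8) = 534502; answer 534502
Part II: A1 = 534502; c = 29; cross terms: (38*18 - 31*-28)=1552, (31*29 - 19*18)=557, (19*-28 - 38*29)=-1634; twice the area = |475| = 475; area = 475/2; answer 475/2
Part III: A2 = 475/2; threaded value p + q = 477; r = 27; remainder = value at the root: -2*(27)^4 - 1*(27)^3 + 5*(27)^2 + 6*(27)^1 - 1 = (-1062882) + (-19683) + (3645) + (162) + (-1) = -1078759; answer -1078759

-1078759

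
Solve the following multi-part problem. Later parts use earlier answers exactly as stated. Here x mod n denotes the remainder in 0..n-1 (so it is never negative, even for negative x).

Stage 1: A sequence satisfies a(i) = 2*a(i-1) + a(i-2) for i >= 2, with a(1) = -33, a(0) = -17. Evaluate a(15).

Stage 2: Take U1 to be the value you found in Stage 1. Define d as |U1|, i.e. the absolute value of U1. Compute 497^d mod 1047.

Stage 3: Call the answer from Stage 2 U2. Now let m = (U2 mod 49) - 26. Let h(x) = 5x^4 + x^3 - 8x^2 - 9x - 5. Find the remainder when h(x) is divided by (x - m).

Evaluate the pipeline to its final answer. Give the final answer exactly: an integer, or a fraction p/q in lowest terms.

Stage 1: a(2) = 2*(-33) + 1*(-17) = -83; iterating: a(2)=-83, a(3)=-199, a(4)=-481, a(5)=-1161, a(6)=-2803, a(7)=-6767, a(8)=-16337, a(9)=-39441, a(10)=-95219, a(11)=-229879, a(12)=-554977, a(13)=-1339833, a(14)=-3234643, a(15)=-7809119; answer -7809119
Stage 2: U1 = -7809119; d = 7809119; squarings mod 1047: 497^1=497, 497^2=964, 497^4=607, 497^8=952, 497^16=649, 497^32=307, 497^64=19, 497^128=361, 497^256=493, 497^512=145, 497^1024=85, 497^2048=943, 497^4096=346, 497^8192=358, 497^16384=430, 497^32768=628, 497^65536=712, 497^131072=196, 497^262144=724, 497^524288=676, 497^1048576=484, 497^2097152=775, 497^4194304=694; 497^7809119 = 497^1 * 497^2 * 497^4 * 497^8 * 497^16 * 497^64 * 497^2048 * 497^8192 * 497^65536 * 497^131072 * 497^262144 * 497^1048576 * 497^2097152 * 497^4194304 = 158 (mod 1047); answer 158
Stage 3: U2 = 158; m = -15; remainder = value at the root: 5*(-15)^4 + 1*(-15)^3 - 8*(-15)^2 - 9*(-15)^1 - 5 = (253125) + (-3375) + (-1800) + (135) + (-5) = 248080; answer 248080

248080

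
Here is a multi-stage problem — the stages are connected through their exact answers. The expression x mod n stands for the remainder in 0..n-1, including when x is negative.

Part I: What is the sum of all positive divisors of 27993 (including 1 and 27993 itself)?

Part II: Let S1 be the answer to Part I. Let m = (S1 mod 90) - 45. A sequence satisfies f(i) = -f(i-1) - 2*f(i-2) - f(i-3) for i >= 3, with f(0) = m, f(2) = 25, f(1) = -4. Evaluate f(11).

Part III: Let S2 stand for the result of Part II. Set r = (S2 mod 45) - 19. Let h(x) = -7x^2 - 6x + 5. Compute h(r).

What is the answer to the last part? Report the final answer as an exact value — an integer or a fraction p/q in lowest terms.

Part I: 27993 = 3 * 7 * 31 * 43; sigma = (1 + 3) * (1 + 7) * (1 + 31) * (1 + 43) = 4 * 8 * 32 * 44 = 45056; answer 45056
Part II: S1 = 45056; m = 11; f(3) = -1*(25) - 2*(-4) - 1*(11) = -28; iterating: f(3)=-28, f(4)=-18, f(5)=49, f(6)=15, f(7)=-95, f(8)=16, f(9)=159, f(10)=-96, f(11)=-238; answer -238
Part III: S2 = -238; r = 13; -7*(13)^2 - 6*(13)^1 + 5 = (-1183) + (-78) + (5) = -1256; answer -1256

-1256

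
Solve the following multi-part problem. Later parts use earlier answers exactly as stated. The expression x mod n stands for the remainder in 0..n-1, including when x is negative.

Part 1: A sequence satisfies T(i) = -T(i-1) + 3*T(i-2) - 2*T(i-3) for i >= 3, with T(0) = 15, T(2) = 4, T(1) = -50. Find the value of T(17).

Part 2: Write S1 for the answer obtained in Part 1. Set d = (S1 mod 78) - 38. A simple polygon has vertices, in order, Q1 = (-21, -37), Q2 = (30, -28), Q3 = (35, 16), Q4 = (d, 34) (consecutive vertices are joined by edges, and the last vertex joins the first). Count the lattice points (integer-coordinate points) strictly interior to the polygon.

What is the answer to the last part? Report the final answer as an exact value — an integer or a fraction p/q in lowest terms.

1575

Part 1: T(3) = -1*(4) + 3*(-50) - 2*(15) = -184; iterating: T(3)=-184, T(4)=296, T(5)=-856, T(6)=2112, T(7)=-5272, T(8)=13320, T(9)=-33360, T(10)=83864, T(11)=-210584, T(12)=528896, T(13)=-1328376, T(14)=3336232, T(15)=-8379152, T(16)=21044600, T(17)=-52854520; answer -52854520
Part 2: S1 = -52854520; d = 36; cross terms: (-21*-28 - 30*-37)=1698, (30*16 - 35*-28)=1460, (35*34 - 36*16)=614, (36*-37 - -21*34)=-618; twice the area = |3154| = 3154; area = 1577; boundary points = 3 + 1 + 1 + 1 = 6; strictly interior points = area - boundary/2 + 1 = 1575; answer 1575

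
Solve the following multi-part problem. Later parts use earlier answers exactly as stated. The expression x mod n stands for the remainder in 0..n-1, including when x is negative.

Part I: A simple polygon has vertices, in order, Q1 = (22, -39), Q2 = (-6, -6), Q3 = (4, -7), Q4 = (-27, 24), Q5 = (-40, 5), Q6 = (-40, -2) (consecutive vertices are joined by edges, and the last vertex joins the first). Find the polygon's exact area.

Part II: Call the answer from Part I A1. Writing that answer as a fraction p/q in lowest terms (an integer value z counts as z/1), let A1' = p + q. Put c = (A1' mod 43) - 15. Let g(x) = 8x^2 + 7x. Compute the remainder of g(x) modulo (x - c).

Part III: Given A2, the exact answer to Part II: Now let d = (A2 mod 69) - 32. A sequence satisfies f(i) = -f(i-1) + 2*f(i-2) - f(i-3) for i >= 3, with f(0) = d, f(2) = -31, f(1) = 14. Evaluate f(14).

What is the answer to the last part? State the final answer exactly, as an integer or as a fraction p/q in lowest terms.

Part I: cross terms: (22*-6 - -6*-39)=-366, (-6*-7 - 4*-6)=66, (4*24 - -27*-7)=-93, (-27*5 - -40*24)=825, (-40*-2 - -40*5)=280, (-40*-39 - 22*-2)=1604; twice the area = |2316| = 2316; area = 1158; answer 1158
Part II: A1 = 1158; threaded value p + q = 1159; c = 26; remainder = value at the root: 8*(26)^2 + 7*(26)^1 = (5408) + (182) = 5590; answer 5590
Part III: A2 = 5590; d = -31; f(3) = -1*(-31) + 2*(14) - 1*(-31) = 90; iterating: f(3)=90, f(4)=-166, f(5)=377, f(6)=-799, f(7)=1719, f(8)=-3694, f(9)=7931, f(10)=-17038, f(11)=36594, f(12)=-78601, f(13)=168827, f(14)=-362623; answer -362623

-362623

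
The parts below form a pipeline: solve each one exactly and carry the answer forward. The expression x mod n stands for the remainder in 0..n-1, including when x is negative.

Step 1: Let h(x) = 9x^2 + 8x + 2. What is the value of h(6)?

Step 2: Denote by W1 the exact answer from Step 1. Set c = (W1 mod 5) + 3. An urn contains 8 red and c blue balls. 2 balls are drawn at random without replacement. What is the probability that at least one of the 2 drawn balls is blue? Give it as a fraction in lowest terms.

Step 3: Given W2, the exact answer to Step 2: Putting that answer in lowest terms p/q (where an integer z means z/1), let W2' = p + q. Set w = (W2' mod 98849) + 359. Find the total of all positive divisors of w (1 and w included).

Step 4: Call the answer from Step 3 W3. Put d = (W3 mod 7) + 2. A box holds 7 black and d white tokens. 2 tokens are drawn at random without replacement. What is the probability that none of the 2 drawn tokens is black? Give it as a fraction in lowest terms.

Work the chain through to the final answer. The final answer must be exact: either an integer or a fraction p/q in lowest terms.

6/55

Step 1: 9*(6)^2 + 8*(6)^1 + 2 = (324) + (48) + (2) = 374; answer 374
Step 2: W1 = 374; c = 7; total draws C(15,2) = 105; complement C(8,2) = 28; favorable 105 - 28 = 77; P = 11/15; answer 11/15
Step 3: W2 = 11/15; threaded value p + q = 26; w = 385; 385 = 5 * 7 * 11; sigma = (1 + 5) * (1 + 7) * (1 + 11) = 6 * 8 * 12 = 576; answer 576
Step 4: W3 = 576; d = 4; total draws C(11,2) = 55; favorable C(4,2) = 6; P = 6/55; answer 6/55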